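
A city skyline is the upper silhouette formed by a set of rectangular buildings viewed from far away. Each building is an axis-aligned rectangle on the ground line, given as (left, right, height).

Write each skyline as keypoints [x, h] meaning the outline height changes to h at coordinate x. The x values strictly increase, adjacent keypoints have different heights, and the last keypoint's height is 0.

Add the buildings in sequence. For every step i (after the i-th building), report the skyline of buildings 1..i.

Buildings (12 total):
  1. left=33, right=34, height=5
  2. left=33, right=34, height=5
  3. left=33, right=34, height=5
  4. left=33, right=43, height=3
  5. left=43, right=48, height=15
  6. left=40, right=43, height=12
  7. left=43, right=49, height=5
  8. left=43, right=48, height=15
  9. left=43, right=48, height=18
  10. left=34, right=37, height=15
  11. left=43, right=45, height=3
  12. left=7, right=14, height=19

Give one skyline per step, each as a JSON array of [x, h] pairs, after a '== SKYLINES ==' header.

== SKYLINES ==
[[33,5],[34,0]]
[[33,5],[34,0]]
[[33,5],[34,0]]
[[33,5],[34,3],[43,0]]
[[33,5],[34,3],[43,15],[48,0]]
[[33,5],[34,3],[40,12],[43,15],[48,0]]
[[33,5],[34,3],[40,12],[43,15],[48,5],[49,0]]
[[33,5],[34,3],[40,12],[43,15],[48,5],[49,0]]
[[33,5],[34,3],[40,12],[43,18],[48,5],[49,0]]
[[33,5],[34,15],[37,3],[40,12],[43,18],[48,5],[49,0]]
[[33,5],[34,15],[37,3],[40,12],[43,18],[48,5],[49,0]]
[[7,19],[14,0],[33,5],[34,15],[37,3],[40,12],[43,18],[48,5],[49,0]]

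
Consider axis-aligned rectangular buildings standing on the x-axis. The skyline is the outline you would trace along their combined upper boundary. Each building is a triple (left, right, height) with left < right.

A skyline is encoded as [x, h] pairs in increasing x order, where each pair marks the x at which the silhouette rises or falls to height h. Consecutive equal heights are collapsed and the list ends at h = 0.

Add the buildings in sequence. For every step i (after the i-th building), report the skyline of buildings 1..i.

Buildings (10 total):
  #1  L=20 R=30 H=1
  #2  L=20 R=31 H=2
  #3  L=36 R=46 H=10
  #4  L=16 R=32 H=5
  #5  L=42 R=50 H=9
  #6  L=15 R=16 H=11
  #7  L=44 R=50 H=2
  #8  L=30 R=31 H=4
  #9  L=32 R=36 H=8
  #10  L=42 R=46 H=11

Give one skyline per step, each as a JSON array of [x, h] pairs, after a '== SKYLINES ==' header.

== SKYLINES ==
[[20,1],[30,0]]
[[20,2],[31,0]]
[[20,2],[31,0],[36,10],[46,0]]
[[16,5],[32,0],[36,10],[46,0]]
[[16,5],[32,0],[36,10],[46,9],[50,0]]
[[15,11],[16,5],[32,0],[36,10],[46,9],[50,0]]
[[15,11],[16,5],[32,0],[36,10],[46,9],[50,0]]
[[15,11],[16,5],[32,0],[36,10],[46,9],[50,0]]
[[15,11],[16,5],[32,8],[36,10],[46,9],[50,0]]
[[15,11],[16,5],[32,8],[36,10],[42,11],[46,9],[50,0]]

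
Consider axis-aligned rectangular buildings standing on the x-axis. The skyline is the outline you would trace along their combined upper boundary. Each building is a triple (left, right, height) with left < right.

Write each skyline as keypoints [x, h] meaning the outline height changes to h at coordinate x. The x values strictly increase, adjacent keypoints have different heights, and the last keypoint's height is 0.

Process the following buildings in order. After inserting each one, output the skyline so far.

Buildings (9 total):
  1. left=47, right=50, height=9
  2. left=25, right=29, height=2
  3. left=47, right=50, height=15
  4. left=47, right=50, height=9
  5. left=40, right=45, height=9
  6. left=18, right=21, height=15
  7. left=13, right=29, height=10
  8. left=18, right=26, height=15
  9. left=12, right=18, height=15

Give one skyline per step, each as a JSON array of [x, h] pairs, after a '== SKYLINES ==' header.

== SKYLINES ==
[[47,9],[50,0]]
[[25,2],[29,0],[47,9],[50,0]]
[[25,2],[29,0],[47,15],[50,0]]
[[25,2],[29,0],[47,15],[50,0]]
[[25,2],[29,0],[40,9],[45,0],[47,15],[50,0]]
[[18,15],[21,0],[25,2],[29,0],[40,9],[45,0],[47,15],[50,0]]
[[13,10],[18,15],[21,10],[29,0],[40,9],[45,0],[47,15],[50,0]]
[[13,10],[18,15],[26,10],[29,0],[40,9],[45,0],[47,15],[50,0]]
[[12,15],[26,10],[29,0],[40,9],[45,0],[47,15],[50,0]]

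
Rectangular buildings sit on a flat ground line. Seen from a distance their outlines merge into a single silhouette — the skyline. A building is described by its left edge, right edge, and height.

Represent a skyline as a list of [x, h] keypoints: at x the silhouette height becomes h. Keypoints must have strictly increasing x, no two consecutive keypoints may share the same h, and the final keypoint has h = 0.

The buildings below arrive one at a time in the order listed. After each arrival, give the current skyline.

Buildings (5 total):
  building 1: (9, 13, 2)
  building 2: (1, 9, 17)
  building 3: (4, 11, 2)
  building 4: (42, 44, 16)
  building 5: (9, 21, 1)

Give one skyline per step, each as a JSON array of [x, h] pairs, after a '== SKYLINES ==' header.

== SKYLINES ==
[[9,2],[13,0]]
[[1,17],[9,2],[13,0]]
[[1,17],[9,2],[13,0]]
[[1,17],[9,2],[13,0],[42,16],[44,0]]
[[1,17],[9,2],[13,1],[21,0],[42,16],[44,0]]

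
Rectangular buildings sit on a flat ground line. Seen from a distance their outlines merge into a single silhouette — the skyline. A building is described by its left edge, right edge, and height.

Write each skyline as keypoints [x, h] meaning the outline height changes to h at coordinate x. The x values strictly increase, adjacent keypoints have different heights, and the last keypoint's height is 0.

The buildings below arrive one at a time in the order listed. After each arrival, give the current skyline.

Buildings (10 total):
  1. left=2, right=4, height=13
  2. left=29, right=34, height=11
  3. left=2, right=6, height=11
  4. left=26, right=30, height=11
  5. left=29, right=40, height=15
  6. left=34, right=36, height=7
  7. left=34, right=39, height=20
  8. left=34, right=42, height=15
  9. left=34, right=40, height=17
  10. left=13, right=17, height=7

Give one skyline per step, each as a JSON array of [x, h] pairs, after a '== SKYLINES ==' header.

== SKYLINES ==
[[2,13],[4,0]]
[[2,13],[4,0],[29,11],[34,0]]
[[2,13],[4,11],[6,0],[29,11],[34,0]]
[[2,13],[4,11],[6,0],[26,11],[34,0]]
[[2,13],[4,11],[6,0],[26,11],[29,15],[40,0]]
[[2,13],[4,11],[6,0],[26,11],[29,15],[40,0]]
[[2,13],[4,11],[6,0],[26,11],[29,15],[34,20],[39,15],[40,0]]
[[2,13],[4,11],[6,0],[26,11],[29,15],[34,20],[39,15],[42,0]]
[[2,13],[4,11],[6,0],[26,11],[29,15],[34,20],[39,17],[40,15],[42,0]]
[[2,13],[4,11],[6,0],[13,7],[17,0],[26,11],[29,15],[34,20],[39,17],[40,15],[42,0]]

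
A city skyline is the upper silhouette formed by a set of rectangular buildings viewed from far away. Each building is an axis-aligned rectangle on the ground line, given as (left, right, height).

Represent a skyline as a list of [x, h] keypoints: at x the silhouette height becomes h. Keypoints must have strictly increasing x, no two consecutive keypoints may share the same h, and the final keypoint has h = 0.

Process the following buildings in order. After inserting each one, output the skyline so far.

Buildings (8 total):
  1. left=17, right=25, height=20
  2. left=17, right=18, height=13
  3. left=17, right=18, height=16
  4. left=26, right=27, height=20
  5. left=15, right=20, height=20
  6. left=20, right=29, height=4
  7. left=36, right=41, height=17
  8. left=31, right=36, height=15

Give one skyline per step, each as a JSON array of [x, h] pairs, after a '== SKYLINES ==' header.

== SKYLINES ==
[[17,20],[25,0]]
[[17,20],[25,0]]
[[17,20],[25,0]]
[[17,20],[25,0],[26,20],[27,0]]
[[15,20],[25,0],[26,20],[27,0]]
[[15,20],[25,4],[26,20],[27,4],[29,0]]
[[15,20],[25,4],[26,20],[27,4],[29,0],[36,17],[41,0]]
[[15,20],[25,4],[26,20],[27,4],[29,0],[31,15],[36,17],[41,0]]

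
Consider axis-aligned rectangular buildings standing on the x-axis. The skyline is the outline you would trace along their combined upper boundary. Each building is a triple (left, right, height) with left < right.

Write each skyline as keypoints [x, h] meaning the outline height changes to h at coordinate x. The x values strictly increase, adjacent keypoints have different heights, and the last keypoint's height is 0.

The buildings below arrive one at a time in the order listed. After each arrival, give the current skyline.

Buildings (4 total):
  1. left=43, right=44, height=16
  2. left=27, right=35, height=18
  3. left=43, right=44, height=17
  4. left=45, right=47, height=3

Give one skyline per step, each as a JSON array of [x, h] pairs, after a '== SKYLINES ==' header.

== SKYLINES ==
[[43,16],[44,0]]
[[27,18],[35,0],[43,16],[44,0]]
[[27,18],[35,0],[43,17],[44,0]]
[[27,18],[35,0],[43,17],[44,0],[45,3],[47,0]]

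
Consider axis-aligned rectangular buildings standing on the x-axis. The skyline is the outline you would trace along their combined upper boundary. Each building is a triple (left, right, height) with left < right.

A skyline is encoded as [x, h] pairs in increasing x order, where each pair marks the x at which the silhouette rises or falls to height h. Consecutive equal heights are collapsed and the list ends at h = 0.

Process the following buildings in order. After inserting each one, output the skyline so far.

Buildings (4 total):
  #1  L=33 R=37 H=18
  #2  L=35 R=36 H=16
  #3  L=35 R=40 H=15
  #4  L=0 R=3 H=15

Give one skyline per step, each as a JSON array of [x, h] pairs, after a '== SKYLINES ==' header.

== SKYLINES ==
[[33,18],[37,0]]
[[33,18],[37,0]]
[[33,18],[37,15],[40,0]]
[[0,15],[3,0],[33,18],[37,15],[40,0]]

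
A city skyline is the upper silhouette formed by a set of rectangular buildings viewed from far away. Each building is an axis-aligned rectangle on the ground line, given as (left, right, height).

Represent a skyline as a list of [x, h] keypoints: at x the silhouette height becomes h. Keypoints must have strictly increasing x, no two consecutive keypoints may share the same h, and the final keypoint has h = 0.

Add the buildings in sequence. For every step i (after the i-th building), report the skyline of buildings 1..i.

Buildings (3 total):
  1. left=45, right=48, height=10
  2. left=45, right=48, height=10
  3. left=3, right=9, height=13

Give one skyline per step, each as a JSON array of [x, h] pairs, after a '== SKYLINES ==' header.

== SKYLINES ==
[[45,10],[48,0]]
[[45,10],[48,0]]
[[3,13],[9,0],[45,10],[48,0]]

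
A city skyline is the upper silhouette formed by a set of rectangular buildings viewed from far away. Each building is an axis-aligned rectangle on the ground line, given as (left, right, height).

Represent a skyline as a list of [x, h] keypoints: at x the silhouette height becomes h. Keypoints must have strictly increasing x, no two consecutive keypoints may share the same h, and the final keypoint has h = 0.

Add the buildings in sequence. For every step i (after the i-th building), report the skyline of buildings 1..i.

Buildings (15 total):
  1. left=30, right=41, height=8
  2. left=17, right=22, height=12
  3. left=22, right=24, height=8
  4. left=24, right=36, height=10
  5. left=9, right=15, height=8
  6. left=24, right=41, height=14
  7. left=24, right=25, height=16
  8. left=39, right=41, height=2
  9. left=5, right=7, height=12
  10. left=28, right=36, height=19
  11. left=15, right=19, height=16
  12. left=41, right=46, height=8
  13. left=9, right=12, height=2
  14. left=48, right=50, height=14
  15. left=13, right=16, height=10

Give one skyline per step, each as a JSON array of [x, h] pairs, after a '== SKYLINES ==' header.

== SKYLINES ==
[[30,8],[41,0]]
[[17,12],[22,0],[30,8],[41,0]]
[[17,12],[22,8],[24,0],[30,8],[41,0]]
[[17,12],[22,8],[24,10],[36,8],[41,0]]
[[9,8],[15,0],[17,12],[22,8],[24,10],[36,8],[41,0]]
[[9,8],[15,0],[17,12],[22,8],[24,14],[41,0]]
[[9,8],[15,0],[17,12],[22,8],[24,16],[25,14],[41,0]]
[[9,8],[15,0],[17,12],[22,8],[24,16],[25,14],[41,0]]
[[5,12],[7,0],[9,8],[15,0],[17,12],[22,8],[24,16],[25,14],[41,0]]
[[5,12],[7,0],[9,8],[15,0],[17,12],[22,8],[24,16],[25,14],[28,19],[36,14],[41,0]]
[[5,12],[7,0],[9,8],[15,16],[19,12],[22,8],[24,16],[25,14],[28,19],[36,14],[41,0]]
[[5,12],[7,0],[9,8],[15,16],[19,12],[22,8],[24,16],[25,14],[28,19],[36,14],[41,8],[46,0]]
[[5,12],[7,0],[9,8],[15,16],[19,12],[22,8],[24,16],[25,14],[28,19],[36,14],[41,8],[46,0]]
[[5,12],[7,0],[9,8],[15,16],[19,12],[22,8],[24,16],[25,14],[28,19],[36,14],[41,8],[46,0],[48,14],[50,0]]
[[5,12],[7,0],[9,8],[13,10],[15,16],[19,12],[22,8],[24,16],[25,14],[28,19],[36,14],[41,8],[46,0],[48,14],[50,0]]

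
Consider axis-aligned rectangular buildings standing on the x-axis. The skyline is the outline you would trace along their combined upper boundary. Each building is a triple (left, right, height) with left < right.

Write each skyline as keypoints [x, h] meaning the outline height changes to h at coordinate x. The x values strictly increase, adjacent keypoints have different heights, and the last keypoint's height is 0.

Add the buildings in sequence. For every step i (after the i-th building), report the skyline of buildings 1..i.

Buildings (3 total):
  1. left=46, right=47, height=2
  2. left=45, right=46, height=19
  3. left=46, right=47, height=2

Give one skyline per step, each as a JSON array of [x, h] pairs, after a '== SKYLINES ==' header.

== SKYLINES ==
[[46,2],[47,0]]
[[45,19],[46,2],[47,0]]
[[45,19],[46,2],[47,0]]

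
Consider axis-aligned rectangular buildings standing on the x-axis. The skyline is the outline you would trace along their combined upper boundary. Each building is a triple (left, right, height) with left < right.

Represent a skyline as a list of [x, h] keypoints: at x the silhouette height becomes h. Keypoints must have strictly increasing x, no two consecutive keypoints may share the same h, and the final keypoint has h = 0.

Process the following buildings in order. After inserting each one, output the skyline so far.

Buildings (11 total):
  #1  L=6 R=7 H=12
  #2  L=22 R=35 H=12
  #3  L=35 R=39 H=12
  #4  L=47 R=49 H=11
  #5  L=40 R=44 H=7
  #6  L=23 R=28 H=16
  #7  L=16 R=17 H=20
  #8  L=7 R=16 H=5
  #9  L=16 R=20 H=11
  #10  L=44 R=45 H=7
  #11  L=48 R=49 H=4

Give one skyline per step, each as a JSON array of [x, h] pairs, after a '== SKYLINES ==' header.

== SKYLINES ==
[[6,12],[7,0]]
[[6,12],[7,0],[22,12],[35,0]]
[[6,12],[7,0],[22,12],[39,0]]
[[6,12],[7,0],[22,12],[39,0],[47,11],[49,0]]
[[6,12],[7,0],[22,12],[39,0],[40,7],[44,0],[47,11],[49,0]]
[[6,12],[7,0],[22,12],[23,16],[28,12],[39,0],[40,7],[44,0],[47,11],[49,0]]
[[6,12],[7,0],[16,20],[17,0],[22,12],[23,16],[28,12],[39,0],[40,7],[44,0],[47,11],[49,0]]
[[6,12],[7,5],[16,20],[17,0],[22,12],[23,16],[28,12],[39,0],[40,7],[44,0],[47,11],[49,0]]
[[6,12],[7,5],[16,20],[17,11],[20,0],[22,12],[23,16],[28,12],[39,0],[40,7],[44,0],[47,11],[49,0]]
[[6,12],[7,5],[16,20],[17,11],[20,0],[22,12],[23,16],[28,12],[39,0],[40,7],[45,0],[47,11],[49,0]]
[[6,12],[7,5],[16,20],[17,11],[20,0],[22,12],[23,16],[28,12],[39,0],[40,7],[45,0],[47,11],[49,0]]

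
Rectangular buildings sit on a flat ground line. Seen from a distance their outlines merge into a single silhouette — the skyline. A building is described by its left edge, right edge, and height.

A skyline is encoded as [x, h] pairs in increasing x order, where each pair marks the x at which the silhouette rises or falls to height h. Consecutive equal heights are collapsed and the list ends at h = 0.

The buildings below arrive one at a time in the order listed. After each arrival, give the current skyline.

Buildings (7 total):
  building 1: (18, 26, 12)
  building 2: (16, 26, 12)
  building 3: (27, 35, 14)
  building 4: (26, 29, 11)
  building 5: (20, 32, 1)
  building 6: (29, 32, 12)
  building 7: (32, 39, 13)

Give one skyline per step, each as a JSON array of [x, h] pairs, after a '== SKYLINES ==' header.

== SKYLINES ==
[[18,12],[26,0]]
[[16,12],[26,0]]
[[16,12],[26,0],[27,14],[35,0]]
[[16,12],[26,11],[27,14],[35,0]]
[[16,12],[26,11],[27,14],[35,0]]
[[16,12],[26,11],[27,14],[35,0]]
[[16,12],[26,11],[27,14],[35,13],[39,0]]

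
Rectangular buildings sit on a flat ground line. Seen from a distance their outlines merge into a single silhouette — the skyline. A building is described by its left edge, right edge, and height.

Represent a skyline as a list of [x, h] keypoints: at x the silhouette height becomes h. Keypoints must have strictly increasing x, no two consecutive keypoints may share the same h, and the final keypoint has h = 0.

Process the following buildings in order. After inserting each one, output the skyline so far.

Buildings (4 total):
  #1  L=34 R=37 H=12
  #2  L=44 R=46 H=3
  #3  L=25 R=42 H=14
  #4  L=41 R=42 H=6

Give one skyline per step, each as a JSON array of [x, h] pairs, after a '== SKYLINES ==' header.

== SKYLINES ==
[[34,12],[37,0]]
[[34,12],[37,0],[44,3],[46,0]]
[[25,14],[42,0],[44,3],[46,0]]
[[25,14],[42,0],[44,3],[46,0]]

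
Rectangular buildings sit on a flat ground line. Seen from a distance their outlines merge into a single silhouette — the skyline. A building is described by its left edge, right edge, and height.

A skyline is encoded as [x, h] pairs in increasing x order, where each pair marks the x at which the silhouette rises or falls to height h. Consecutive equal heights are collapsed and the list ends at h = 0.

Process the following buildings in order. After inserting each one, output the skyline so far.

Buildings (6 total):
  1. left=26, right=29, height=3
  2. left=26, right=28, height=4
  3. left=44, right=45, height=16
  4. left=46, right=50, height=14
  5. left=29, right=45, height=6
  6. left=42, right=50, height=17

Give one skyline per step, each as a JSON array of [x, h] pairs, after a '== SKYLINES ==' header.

== SKYLINES ==
[[26,3],[29,0]]
[[26,4],[28,3],[29,0]]
[[26,4],[28,3],[29,0],[44,16],[45,0]]
[[26,4],[28,3],[29,0],[44,16],[45,0],[46,14],[50,0]]
[[26,4],[28,3],[29,6],[44,16],[45,0],[46,14],[50,0]]
[[26,4],[28,3],[29,6],[42,17],[50,0]]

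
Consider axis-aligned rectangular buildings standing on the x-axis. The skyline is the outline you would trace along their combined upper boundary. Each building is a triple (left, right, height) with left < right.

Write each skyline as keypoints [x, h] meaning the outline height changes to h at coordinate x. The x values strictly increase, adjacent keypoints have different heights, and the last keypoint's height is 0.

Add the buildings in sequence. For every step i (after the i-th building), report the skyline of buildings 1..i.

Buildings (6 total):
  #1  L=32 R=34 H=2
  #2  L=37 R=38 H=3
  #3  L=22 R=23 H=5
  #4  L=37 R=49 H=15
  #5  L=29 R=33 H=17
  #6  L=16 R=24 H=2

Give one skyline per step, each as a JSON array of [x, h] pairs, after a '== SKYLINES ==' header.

== SKYLINES ==
[[32,2],[34,0]]
[[32,2],[34,0],[37,3],[38,0]]
[[22,5],[23,0],[32,2],[34,0],[37,3],[38,0]]
[[22,5],[23,0],[32,2],[34,0],[37,15],[49,0]]
[[22,5],[23,0],[29,17],[33,2],[34,0],[37,15],[49,0]]
[[16,2],[22,5],[23,2],[24,0],[29,17],[33,2],[34,0],[37,15],[49,0]]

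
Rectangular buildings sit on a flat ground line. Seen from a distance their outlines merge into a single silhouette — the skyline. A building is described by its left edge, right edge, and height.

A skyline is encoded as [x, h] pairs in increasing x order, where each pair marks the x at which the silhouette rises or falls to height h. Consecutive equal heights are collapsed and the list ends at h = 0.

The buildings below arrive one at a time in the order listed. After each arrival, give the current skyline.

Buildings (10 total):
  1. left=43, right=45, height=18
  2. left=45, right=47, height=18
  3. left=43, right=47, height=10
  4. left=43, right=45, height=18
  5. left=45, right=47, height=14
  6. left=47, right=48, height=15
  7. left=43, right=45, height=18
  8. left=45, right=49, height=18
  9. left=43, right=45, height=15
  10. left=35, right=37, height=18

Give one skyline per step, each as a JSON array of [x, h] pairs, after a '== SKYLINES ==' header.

== SKYLINES ==
[[43,18],[45,0]]
[[43,18],[47,0]]
[[43,18],[47,0]]
[[43,18],[47,0]]
[[43,18],[47,0]]
[[43,18],[47,15],[48,0]]
[[43,18],[47,15],[48,0]]
[[43,18],[49,0]]
[[43,18],[49,0]]
[[35,18],[37,0],[43,18],[49,0]]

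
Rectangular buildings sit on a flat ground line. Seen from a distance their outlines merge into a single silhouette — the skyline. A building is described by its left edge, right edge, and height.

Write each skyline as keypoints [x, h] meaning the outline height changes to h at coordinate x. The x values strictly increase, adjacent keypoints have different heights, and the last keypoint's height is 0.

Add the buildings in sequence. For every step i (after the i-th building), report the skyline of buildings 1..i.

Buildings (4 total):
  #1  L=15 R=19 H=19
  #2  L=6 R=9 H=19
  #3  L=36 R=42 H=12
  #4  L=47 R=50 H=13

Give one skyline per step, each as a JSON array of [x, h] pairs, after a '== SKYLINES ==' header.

== SKYLINES ==
[[15,19],[19,0]]
[[6,19],[9,0],[15,19],[19,0]]
[[6,19],[9,0],[15,19],[19,0],[36,12],[42,0]]
[[6,19],[9,0],[15,19],[19,0],[36,12],[42,0],[47,13],[50,0]]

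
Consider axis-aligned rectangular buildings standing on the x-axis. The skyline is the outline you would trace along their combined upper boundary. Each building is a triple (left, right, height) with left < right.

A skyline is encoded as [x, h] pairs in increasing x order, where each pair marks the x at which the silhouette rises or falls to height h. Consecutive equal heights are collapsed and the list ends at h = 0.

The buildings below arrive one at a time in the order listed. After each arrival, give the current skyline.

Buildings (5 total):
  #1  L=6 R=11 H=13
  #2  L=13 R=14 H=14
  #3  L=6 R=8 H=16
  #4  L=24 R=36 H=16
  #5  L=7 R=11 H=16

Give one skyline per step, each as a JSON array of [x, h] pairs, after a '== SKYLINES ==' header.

== SKYLINES ==
[[6,13],[11,0]]
[[6,13],[11,0],[13,14],[14,0]]
[[6,16],[8,13],[11,0],[13,14],[14,0]]
[[6,16],[8,13],[11,0],[13,14],[14,0],[24,16],[36,0]]
[[6,16],[11,0],[13,14],[14,0],[24,16],[36,0]]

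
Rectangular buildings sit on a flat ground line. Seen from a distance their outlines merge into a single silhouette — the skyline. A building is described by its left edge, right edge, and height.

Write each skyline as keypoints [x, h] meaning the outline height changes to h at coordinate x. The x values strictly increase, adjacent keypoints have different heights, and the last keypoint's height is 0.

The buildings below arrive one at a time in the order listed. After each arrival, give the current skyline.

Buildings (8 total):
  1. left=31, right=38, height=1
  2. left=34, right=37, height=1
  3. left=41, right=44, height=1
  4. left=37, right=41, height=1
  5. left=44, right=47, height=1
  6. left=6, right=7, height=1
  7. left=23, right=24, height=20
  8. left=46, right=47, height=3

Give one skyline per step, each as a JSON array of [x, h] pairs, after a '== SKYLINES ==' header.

== SKYLINES ==
[[31,1],[38,0]]
[[31,1],[38,0]]
[[31,1],[38,0],[41,1],[44,0]]
[[31,1],[44,0]]
[[31,1],[47,0]]
[[6,1],[7,0],[31,1],[47,0]]
[[6,1],[7,0],[23,20],[24,0],[31,1],[47,0]]
[[6,1],[7,0],[23,20],[24,0],[31,1],[46,3],[47,0]]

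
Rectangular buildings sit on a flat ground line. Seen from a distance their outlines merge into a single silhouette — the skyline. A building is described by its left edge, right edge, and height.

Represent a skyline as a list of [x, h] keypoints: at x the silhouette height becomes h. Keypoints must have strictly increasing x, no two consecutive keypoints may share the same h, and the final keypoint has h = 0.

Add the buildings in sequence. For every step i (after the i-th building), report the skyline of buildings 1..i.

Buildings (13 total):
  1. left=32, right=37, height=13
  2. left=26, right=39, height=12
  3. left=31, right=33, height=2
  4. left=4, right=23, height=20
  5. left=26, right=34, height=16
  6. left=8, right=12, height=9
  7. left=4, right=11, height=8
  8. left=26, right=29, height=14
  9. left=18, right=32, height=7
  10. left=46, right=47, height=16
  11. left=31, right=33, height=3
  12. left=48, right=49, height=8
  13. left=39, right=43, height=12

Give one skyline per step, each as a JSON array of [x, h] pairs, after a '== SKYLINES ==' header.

== SKYLINES ==
[[32,13],[37,0]]
[[26,12],[32,13],[37,12],[39,0]]
[[26,12],[32,13],[37,12],[39,0]]
[[4,20],[23,0],[26,12],[32,13],[37,12],[39,0]]
[[4,20],[23,0],[26,16],[34,13],[37,12],[39,0]]
[[4,20],[23,0],[26,16],[34,13],[37,12],[39,0]]
[[4,20],[23,0],[26,16],[34,13],[37,12],[39,0]]
[[4,20],[23,0],[26,16],[34,13],[37,12],[39,0]]
[[4,20],[23,7],[26,16],[34,13],[37,12],[39,0]]
[[4,20],[23,7],[26,16],[34,13],[37,12],[39,0],[46,16],[47,0]]
[[4,20],[23,7],[26,16],[34,13],[37,12],[39,0],[46,16],[47,0]]
[[4,20],[23,7],[26,16],[34,13],[37,12],[39,0],[46,16],[47,0],[48,8],[49,0]]
[[4,20],[23,7],[26,16],[34,13],[37,12],[43,0],[46,16],[47,0],[48,8],[49,0]]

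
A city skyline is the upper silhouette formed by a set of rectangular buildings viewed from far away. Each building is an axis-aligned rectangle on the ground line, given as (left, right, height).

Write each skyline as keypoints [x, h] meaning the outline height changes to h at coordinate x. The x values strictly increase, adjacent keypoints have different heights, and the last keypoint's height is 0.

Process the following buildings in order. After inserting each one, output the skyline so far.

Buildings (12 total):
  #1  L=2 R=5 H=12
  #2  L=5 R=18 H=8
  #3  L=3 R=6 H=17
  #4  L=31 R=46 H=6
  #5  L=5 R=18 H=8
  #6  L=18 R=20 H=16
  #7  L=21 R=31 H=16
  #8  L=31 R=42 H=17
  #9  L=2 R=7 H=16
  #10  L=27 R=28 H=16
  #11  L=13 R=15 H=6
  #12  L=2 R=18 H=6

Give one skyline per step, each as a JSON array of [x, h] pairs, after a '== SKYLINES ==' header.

== SKYLINES ==
[[2,12],[5,0]]
[[2,12],[5,8],[18,0]]
[[2,12],[3,17],[6,8],[18,0]]
[[2,12],[3,17],[6,8],[18,0],[31,6],[46,0]]
[[2,12],[3,17],[6,8],[18,0],[31,6],[46,0]]
[[2,12],[3,17],[6,8],[18,16],[20,0],[31,6],[46,0]]
[[2,12],[3,17],[6,8],[18,16],[20,0],[21,16],[31,6],[46,0]]
[[2,12],[3,17],[6,8],[18,16],[20,0],[21,16],[31,17],[42,6],[46,0]]
[[2,16],[3,17],[6,16],[7,8],[18,16],[20,0],[21,16],[31,17],[42,6],[46,0]]
[[2,16],[3,17],[6,16],[7,8],[18,16],[20,0],[21,16],[31,17],[42,6],[46,0]]
[[2,16],[3,17],[6,16],[7,8],[18,16],[20,0],[21,16],[31,17],[42,6],[46,0]]
[[2,16],[3,17],[6,16],[7,8],[18,16],[20,0],[21,16],[31,17],[42,6],[46,0]]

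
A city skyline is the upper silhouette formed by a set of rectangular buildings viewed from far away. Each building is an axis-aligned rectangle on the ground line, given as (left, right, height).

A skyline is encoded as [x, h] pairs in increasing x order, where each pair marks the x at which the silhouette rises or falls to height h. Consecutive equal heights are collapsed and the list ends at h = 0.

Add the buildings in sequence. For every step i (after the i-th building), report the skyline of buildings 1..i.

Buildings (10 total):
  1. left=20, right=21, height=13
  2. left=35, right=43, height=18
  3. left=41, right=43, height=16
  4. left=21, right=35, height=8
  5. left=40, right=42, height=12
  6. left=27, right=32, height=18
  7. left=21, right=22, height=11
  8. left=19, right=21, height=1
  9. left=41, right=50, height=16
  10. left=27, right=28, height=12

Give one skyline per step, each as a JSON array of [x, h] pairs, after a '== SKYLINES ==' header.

== SKYLINES ==
[[20,13],[21,0]]
[[20,13],[21,0],[35,18],[43,0]]
[[20,13],[21,0],[35,18],[43,0]]
[[20,13],[21,8],[35,18],[43,0]]
[[20,13],[21,8],[35,18],[43,0]]
[[20,13],[21,8],[27,18],[32,8],[35,18],[43,0]]
[[20,13],[21,11],[22,8],[27,18],[32,8],[35,18],[43,0]]
[[19,1],[20,13],[21,11],[22,8],[27,18],[32,8],[35,18],[43,0]]
[[19,1],[20,13],[21,11],[22,8],[27,18],[32,8],[35,18],[43,16],[50,0]]
[[19,1],[20,13],[21,11],[22,8],[27,18],[32,8],[35,18],[43,16],[50,0]]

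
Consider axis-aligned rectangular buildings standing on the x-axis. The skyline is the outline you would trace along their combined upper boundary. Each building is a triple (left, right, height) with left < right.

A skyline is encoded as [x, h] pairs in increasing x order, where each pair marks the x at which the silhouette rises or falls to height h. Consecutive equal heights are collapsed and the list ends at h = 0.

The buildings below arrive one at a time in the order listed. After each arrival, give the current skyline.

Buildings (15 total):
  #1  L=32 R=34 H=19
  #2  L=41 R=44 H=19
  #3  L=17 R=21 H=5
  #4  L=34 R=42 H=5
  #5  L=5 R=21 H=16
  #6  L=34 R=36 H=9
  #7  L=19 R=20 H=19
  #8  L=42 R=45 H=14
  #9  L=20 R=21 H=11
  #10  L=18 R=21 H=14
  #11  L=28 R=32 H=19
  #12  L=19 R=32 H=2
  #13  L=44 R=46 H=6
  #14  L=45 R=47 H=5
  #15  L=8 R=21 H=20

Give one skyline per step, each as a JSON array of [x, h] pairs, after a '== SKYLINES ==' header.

== SKYLINES ==
[[32,19],[34,0]]
[[32,19],[34,0],[41,19],[44,0]]
[[17,5],[21,0],[32,19],[34,0],[41,19],[44,0]]
[[17,5],[21,0],[32,19],[34,5],[41,19],[44,0]]
[[5,16],[21,0],[32,19],[34,5],[41,19],[44,0]]
[[5,16],[21,0],[32,19],[34,9],[36,5],[41,19],[44,0]]
[[5,16],[19,19],[20,16],[21,0],[32,19],[34,9],[36,5],[41,19],[44,0]]
[[5,16],[19,19],[20,16],[21,0],[32,19],[34,9],[36,5],[41,19],[44,14],[45,0]]
[[5,16],[19,19],[20,16],[21,0],[32,19],[34,9],[36,5],[41,19],[44,14],[45,0]]
[[5,16],[19,19],[20,16],[21,0],[32,19],[34,9],[36,5],[41,19],[44,14],[45,0]]
[[5,16],[19,19],[20,16],[21,0],[28,19],[34,9],[36,5],[41,19],[44,14],[45,0]]
[[5,16],[19,19],[20,16],[21,2],[28,19],[34,9],[36,5],[41,19],[44,14],[45,0]]
[[5,16],[19,19],[20,16],[21,2],[28,19],[34,9],[36,5],[41,19],[44,14],[45,6],[46,0]]
[[5,16],[19,19],[20,16],[21,2],[28,19],[34,9],[36,5],[41,19],[44,14],[45,6],[46,5],[47,0]]
[[5,16],[8,20],[21,2],[28,19],[34,9],[36,5],[41,19],[44,14],[45,6],[46,5],[47,0]]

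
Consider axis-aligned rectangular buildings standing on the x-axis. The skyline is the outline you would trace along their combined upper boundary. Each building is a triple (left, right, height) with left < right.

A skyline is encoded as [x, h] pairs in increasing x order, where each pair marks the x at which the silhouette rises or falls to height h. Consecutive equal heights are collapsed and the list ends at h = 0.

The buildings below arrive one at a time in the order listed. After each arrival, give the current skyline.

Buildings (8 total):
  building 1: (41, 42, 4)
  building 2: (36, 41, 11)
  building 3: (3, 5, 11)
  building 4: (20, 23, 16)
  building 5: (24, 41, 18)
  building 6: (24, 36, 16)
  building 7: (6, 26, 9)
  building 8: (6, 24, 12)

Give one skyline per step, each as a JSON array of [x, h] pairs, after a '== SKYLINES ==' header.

== SKYLINES ==
[[41,4],[42,0]]
[[36,11],[41,4],[42,0]]
[[3,11],[5,0],[36,11],[41,4],[42,0]]
[[3,11],[5,0],[20,16],[23,0],[36,11],[41,4],[42,0]]
[[3,11],[5,0],[20,16],[23,0],[24,18],[41,4],[42,0]]
[[3,11],[5,0],[20,16],[23,0],[24,18],[41,4],[42,0]]
[[3,11],[5,0],[6,9],[20,16],[23,9],[24,18],[41,4],[42,0]]
[[3,11],[5,0],[6,12],[20,16],[23,12],[24,18],[41,4],[42,0]]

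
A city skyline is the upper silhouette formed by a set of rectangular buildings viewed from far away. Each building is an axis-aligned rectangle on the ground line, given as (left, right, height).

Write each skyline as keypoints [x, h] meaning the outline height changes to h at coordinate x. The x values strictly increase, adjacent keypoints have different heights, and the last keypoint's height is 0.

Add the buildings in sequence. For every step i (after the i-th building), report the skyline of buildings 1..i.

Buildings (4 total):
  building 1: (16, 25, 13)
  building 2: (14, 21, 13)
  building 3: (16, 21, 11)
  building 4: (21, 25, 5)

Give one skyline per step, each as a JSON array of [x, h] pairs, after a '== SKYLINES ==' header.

== SKYLINES ==
[[16,13],[25,0]]
[[14,13],[25,0]]
[[14,13],[25,0]]
[[14,13],[25,0]]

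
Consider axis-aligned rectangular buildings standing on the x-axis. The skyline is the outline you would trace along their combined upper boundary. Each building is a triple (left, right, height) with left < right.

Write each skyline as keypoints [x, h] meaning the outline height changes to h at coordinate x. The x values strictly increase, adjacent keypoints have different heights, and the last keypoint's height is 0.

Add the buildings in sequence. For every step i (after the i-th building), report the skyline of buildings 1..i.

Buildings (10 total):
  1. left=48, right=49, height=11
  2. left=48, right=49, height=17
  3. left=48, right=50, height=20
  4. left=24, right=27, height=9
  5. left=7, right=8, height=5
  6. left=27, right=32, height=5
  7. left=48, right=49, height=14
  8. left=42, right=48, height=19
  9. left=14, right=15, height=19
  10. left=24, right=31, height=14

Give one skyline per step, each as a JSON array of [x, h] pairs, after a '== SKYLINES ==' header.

== SKYLINES ==
[[48,11],[49,0]]
[[48,17],[49,0]]
[[48,20],[50,0]]
[[24,9],[27,0],[48,20],[50,0]]
[[7,5],[8,0],[24,9],[27,0],[48,20],[50,0]]
[[7,5],[8,0],[24,9],[27,5],[32,0],[48,20],[50,0]]
[[7,5],[8,0],[24,9],[27,5],[32,0],[48,20],[50,0]]
[[7,5],[8,0],[24,9],[27,5],[32,0],[42,19],[48,20],[50,0]]
[[7,5],[8,0],[14,19],[15,0],[24,9],[27,5],[32,0],[42,19],[48,20],[50,0]]
[[7,5],[8,0],[14,19],[15,0],[24,14],[31,5],[32,0],[42,19],[48,20],[50,0]]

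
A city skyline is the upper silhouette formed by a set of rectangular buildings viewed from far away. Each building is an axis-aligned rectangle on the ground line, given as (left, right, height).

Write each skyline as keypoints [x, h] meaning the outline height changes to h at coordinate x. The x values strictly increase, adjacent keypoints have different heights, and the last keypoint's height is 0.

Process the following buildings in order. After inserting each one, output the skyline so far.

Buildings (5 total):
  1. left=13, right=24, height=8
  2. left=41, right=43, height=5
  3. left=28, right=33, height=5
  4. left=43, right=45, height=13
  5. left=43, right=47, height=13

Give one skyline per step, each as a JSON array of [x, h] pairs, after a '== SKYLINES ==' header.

== SKYLINES ==
[[13,8],[24,0]]
[[13,8],[24,0],[41,5],[43,0]]
[[13,8],[24,0],[28,5],[33,0],[41,5],[43,0]]
[[13,8],[24,0],[28,5],[33,0],[41,5],[43,13],[45,0]]
[[13,8],[24,0],[28,5],[33,0],[41,5],[43,13],[47,0]]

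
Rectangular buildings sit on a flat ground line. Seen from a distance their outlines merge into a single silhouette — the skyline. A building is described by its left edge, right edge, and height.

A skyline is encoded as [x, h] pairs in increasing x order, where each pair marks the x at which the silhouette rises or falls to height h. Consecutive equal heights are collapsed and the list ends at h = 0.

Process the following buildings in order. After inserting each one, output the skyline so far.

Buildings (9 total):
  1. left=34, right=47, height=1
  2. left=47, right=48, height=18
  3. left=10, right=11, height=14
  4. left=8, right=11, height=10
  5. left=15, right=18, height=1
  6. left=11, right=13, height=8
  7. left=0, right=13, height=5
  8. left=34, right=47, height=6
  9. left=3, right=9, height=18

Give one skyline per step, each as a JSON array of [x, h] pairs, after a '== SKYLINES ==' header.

== SKYLINES ==
[[34,1],[47,0]]
[[34,1],[47,18],[48,0]]
[[10,14],[11,0],[34,1],[47,18],[48,0]]
[[8,10],[10,14],[11,0],[34,1],[47,18],[48,0]]
[[8,10],[10,14],[11,0],[15,1],[18,0],[34,1],[47,18],[48,0]]
[[8,10],[10,14],[11,8],[13,0],[15,1],[18,0],[34,1],[47,18],[48,0]]
[[0,5],[8,10],[10,14],[11,8],[13,0],[15,1],[18,0],[34,1],[47,18],[48,0]]
[[0,5],[8,10],[10,14],[11,8],[13,0],[15,1],[18,0],[34,6],[47,18],[48,0]]
[[0,5],[3,18],[9,10],[10,14],[11,8],[13,0],[15,1],[18,0],[34,6],[47,18],[48,0]]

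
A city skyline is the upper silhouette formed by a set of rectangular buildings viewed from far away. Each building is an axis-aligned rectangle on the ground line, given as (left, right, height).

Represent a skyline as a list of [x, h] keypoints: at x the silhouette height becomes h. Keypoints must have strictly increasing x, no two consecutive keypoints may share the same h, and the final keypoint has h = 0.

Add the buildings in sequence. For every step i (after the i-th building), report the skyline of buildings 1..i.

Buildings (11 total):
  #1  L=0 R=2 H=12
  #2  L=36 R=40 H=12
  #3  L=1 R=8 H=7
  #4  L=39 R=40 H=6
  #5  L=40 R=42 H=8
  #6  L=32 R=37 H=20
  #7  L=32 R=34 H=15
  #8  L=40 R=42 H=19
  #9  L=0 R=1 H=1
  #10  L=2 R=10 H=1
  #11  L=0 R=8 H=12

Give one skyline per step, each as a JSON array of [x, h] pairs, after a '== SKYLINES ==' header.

== SKYLINES ==
[[0,12],[2,0]]
[[0,12],[2,0],[36,12],[40,0]]
[[0,12],[2,7],[8,0],[36,12],[40,0]]
[[0,12],[2,7],[8,0],[36,12],[40,0]]
[[0,12],[2,7],[8,0],[36,12],[40,8],[42,0]]
[[0,12],[2,7],[8,0],[32,20],[37,12],[40,8],[42,0]]
[[0,12],[2,7],[8,0],[32,20],[37,12],[40,8],[42,0]]
[[0,12],[2,7],[8,0],[32,20],[37,12],[40,19],[42,0]]
[[0,12],[2,7],[8,0],[32,20],[37,12],[40,19],[42,0]]
[[0,12],[2,7],[8,1],[10,0],[32,20],[37,12],[40,19],[42,0]]
[[0,12],[8,1],[10,0],[32,20],[37,12],[40,19],[42,0]]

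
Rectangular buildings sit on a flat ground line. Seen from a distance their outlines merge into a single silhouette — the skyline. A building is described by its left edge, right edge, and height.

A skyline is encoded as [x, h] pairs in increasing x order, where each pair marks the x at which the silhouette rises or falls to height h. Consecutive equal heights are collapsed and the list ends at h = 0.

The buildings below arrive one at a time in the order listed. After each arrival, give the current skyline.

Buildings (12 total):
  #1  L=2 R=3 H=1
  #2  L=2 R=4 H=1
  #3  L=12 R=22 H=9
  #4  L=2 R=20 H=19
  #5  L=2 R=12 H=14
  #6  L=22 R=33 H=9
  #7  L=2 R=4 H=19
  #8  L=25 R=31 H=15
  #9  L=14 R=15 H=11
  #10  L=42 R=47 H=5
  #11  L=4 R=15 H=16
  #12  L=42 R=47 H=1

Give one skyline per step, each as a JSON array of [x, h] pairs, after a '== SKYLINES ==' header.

== SKYLINES ==
[[2,1],[3,0]]
[[2,1],[4,0]]
[[2,1],[4,0],[12,9],[22,0]]
[[2,19],[20,9],[22,0]]
[[2,19],[20,9],[22,0]]
[[2,19],[20,9],[33,0]]
[[2,19],[20,9],[33,0]]
[[2,19],[20,9],[25,15],[31,9],[33,0]]
[[2,19],[20,9],[25,15],[31,9],[33,0]]
[[2,19],[20,9],[25,15],[31,9],[33,0],[42,5],[47,0]]
[[2,19],[20,9],[25,15],[31,9],[33,0],[42,5],[47,0]]
[[2,19],[20,9],[25,15],[31,9],[33,0],[42,5],[47,0]]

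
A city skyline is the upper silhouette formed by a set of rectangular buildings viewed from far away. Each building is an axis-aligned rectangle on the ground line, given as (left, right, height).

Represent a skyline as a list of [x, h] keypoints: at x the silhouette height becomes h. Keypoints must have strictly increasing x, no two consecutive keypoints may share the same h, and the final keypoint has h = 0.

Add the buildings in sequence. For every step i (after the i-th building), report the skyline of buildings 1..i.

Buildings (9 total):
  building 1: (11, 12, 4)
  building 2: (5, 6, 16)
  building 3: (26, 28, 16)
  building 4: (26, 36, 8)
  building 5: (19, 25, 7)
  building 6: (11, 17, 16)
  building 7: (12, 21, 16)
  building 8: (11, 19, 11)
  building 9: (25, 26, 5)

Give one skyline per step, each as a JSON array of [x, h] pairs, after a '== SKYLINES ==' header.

== SKYLINES ==
[[11,4],[12,0]]
[[5,16],[6,0],[11,4],[12,0]]
[[5,16],[6,0],[11,4],[12,0],[26,16],[28,0]]
[[5,16],[6,0],[11,4],[12,0],[26,16],[28,8],[36,0]]
[[5,16],[6,0],[11,4],[12,0],[19,7],[25,0],[26,16],[28,8],[36,0]]
[[5,16],[6,0],[11,16],[17,0],[19,7],[25,0],[26,16],[28,8],[36,0]]
[[5,16],[6,0],[11,16],[21,7],[25,0],[26,16],[28,8],[36,0]]
[[5,16],[6,0],[11,16],[21,7],[25,0],[26,16],[28,8],[36,0]]
[[5,16],[6,0],[11,16],[21,7],[25,5],[26,16],[28,8],[36,0]]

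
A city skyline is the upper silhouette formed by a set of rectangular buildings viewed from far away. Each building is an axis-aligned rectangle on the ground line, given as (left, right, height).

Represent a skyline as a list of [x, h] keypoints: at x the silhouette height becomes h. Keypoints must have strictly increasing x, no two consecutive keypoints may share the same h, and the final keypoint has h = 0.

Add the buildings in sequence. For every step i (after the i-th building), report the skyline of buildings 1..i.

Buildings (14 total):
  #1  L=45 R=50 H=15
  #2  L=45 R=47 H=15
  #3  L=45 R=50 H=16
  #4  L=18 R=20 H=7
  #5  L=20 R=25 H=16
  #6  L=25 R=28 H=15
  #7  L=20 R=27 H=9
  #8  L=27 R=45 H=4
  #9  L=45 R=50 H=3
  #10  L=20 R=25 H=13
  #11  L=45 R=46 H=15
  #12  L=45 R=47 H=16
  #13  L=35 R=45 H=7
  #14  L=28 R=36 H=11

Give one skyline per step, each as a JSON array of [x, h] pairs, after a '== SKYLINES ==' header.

== SKYLINES ==
[[45,15],[50,0]]
[[45,15],[50,0]]
[[45,16],[50,0]]
[[18,7],[20,0],[45,16],[50,0]]
[[18,7],[20,16],[25,0],[45,16],[50,0]]
[[18,7],[20,16],[25,15],[28,0],[45,16],[50,0]]
[[18,7],[20,16],[25,15],[28,0],[45,16],[50,0]]
[[18,7],[20,16],[25,15],[28,4],[45,16],[50,0]]
[[18,7],[20,16],[25,15],[28,4],[45,16],[50,0]]
[[18,7],[20,16],[25,15],[28,4],[45,16],[50,0]]
[[18,7],[20,16],[25,15],[28,4],[45,16],[50,0]]
[[18,7],[20,16],[25,15],[28,4],[45,16],[50,0]]
[[18,7],[20,16],[25,15],[28,4],[35,7],[45,16],[50,0]]
[[18,7],[20,16],[25,15],[28,11],[36,7],[45,16],[50,0]]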